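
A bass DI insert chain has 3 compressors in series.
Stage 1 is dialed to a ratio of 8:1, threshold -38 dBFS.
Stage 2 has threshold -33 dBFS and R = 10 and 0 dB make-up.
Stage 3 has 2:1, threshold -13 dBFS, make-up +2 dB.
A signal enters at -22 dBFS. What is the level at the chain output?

-34 dBFS

Stage 1: 16 dB above -38 dBFS, reduced 8:1 to 2 dB above → -36 dBFS.
Stage 2: below threshold (-36 ≤ -33); passes unchanged; output -36 dBFS.
Stage 3: -36 dBFS ≤ -13 dBFS, so stage 3 doesn't engage; make-up brings it to -34 dBFS.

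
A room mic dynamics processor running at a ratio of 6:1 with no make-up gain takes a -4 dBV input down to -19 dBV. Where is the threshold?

-22 dBV

Let T be the threshold. Output overshoot = (input overshoot)/R, so -19 − T = (-4 − T)/6.
6·(-19 − T) = -4 − T → 5·T = -114 − (-4) = -110.
T = -110/5 = -22 dBV.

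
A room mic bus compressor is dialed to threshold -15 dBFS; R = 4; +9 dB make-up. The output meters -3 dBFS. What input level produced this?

-3 dBFS

Remove make-up: -3 − 9 = -12 dBFS.
Post-compression overshoot = -12 − (-15) = 3 dB.
Before 4:1 compression the overshoot was 3 × 4 = 12 dB, so input = -15 + 12 = -3 dBFS.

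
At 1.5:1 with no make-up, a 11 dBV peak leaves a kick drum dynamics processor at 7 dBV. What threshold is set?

-1 dBV

Input is 12 dB above T (since output overshoot × R = input overshoot: (7 − T)·1.5 = 11 − T gives T = -1 dBV).
Check: -1 + (11 − (-1))/1.5 = -1 + 8 = 7 dBV. ✓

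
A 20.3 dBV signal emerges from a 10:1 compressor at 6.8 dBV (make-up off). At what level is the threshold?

Input is 15 dB above T (since output overshoot × R = input overshoot: (6.8 − T)·10 = 20.3 − T gives T = 5.3 dBV).
Check: 5.3 + (20.3 − 5.3)/10 = 5.3 + 1.5 = 6.8 dBV. ✓

5.3 dBV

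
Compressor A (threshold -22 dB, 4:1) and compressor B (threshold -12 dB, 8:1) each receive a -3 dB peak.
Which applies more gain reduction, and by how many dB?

A, by 6.375 dB

A: GR = 19 − 19/4 = 14.25 dB.
B: GR = 9 − 9/8 = 7.875 dB.
Difference: 6.375 dB in favour of A.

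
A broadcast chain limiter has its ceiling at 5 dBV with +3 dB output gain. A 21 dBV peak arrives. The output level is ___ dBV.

8 dBV

A brickwall limiter is an ∞:1 compressor: any input above the ceiling is clamped to 5 dBV.
Output gain then adds 3 dB: 5 + 3 = 8 dBV.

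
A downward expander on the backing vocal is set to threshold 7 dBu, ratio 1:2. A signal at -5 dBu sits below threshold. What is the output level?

Undershoot = 7 − (-5) = 12 dB.
At 1:2, that expands to 24 dB under threshold.
Output = 7 − 24 = -17 dBu.

-17 dBu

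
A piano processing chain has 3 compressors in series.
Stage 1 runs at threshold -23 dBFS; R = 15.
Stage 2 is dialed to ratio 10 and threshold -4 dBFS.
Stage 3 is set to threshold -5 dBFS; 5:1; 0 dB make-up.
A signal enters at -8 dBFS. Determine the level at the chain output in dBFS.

-22 dBFS

Stage 1: overshoot 15 dB → 15/15 = 1 dB → -22 dBFS.
Stage 2: below threshold (-22 ≤ -4); passes unchanged; output -22 dBFS.
Stage 3: -22 dBFS is at or below the -5 dBFS threshold — no compression; output -22 dBFS.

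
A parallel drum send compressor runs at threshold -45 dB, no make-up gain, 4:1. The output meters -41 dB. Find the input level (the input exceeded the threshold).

The compressed level sits -41 − (-45) = 4 dB over threshold.
Undo the ratio: input overshoot = 4 × 4 = 16 dB, giving input = -29 dB.

-29 dB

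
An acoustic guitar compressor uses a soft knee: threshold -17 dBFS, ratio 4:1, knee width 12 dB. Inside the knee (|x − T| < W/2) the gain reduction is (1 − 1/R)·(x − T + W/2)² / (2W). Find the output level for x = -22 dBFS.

-22.03125 dBFS

x − T + W/2 = -22 − (-17) + 6 = 1.
GR = (1 − 1/4) × 1² / 24 = 0.75 × 1 / 24 = 0.03125 dB.
Output = -22 − 0.03125 = -22.03125 dBFS.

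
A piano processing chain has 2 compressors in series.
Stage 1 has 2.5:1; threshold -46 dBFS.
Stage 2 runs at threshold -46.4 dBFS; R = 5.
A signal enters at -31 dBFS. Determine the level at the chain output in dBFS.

-45.12 dBFS

Stage 1: overshoot 15 dB → 15/2.5 = 6 dB → -40 dBFS.
Stage 2: overshoot 6.4 dB → 6.4/5 = 1.28 dB → -45.12 dBFS.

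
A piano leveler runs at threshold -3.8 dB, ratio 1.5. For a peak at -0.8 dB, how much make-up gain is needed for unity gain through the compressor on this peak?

1 dB

The peak compresses to -3.8 + 3/1.5 = -1.8 dB.
To reach -0.8 dB requires -0.8 − (-1.8) = 1 dB of make-up.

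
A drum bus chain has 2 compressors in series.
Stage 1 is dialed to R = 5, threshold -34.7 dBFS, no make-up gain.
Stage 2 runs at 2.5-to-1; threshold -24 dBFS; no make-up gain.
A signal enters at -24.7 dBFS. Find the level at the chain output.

Stage 1: 10 dB above -34.7 dBFS, reduced 5:1 to 2 dB above → -32.7 dBFS.
Stage 2: -32.7 dBFS ≤ -24 dBFS, so stage 2 doesn't engage; output -32.7 dBFS.

-32.7 dBFS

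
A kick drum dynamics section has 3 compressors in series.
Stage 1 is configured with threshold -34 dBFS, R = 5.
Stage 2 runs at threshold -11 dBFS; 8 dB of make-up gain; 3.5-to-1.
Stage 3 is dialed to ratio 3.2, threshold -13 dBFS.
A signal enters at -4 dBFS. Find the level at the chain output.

Stage 1: 30 dB above -34 dBFS, reduced 5:1 to 6 dB above → -28 dBFS.
Stage 2: -28 dBFS ≤ -11 dBFS, so stage 2 doesn't engage; make-up brings it to -20 dBFS.
Stage 3: -20 dBFS ≤ -13 dBFS, so stage 3 doesn't engage; output -20 dBFS.

-20 dBFS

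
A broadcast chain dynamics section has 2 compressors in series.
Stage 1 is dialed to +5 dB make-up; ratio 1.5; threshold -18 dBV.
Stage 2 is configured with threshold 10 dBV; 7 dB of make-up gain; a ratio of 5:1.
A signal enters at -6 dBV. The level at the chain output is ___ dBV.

Stage 1: overshoot 12 dB → 12/1.5 = 8 dB → -10 dBV; +5 dB make-up → -5 dBV.
Stage 2: -5 dBV ≤ 10 dBV, so stage 2 doesn't engage; make-up brings it to 2 dBV.

2 dBV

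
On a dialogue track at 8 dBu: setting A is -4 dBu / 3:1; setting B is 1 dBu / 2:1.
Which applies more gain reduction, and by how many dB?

A, by 4.5 dB

A: GR = 12 − 12/3 = 8 dB.
B: GR = 7 − 7/2 = 3.5 dB.
Difference: 4.5 dB in favour of A.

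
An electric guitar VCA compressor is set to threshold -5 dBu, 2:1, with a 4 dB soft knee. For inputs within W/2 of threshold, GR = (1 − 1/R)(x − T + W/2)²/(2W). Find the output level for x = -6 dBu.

x − T + W/2 = -6 − (-5) + 2 = 1.
GR = (1 − 1/2) × 1² / 8 = 0.5 × 1 / 8 = 0.0625 dB.
Output = -6 − 0.0625 = -6.0625 dBu.

-6.0625 dBu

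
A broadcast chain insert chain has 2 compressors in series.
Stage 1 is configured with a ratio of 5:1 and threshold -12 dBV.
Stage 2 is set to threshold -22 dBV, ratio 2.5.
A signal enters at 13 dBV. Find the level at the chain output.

-16 dBV

Stage 1: overshoot 25 dB → 25/5 = 5 dB → -7 dBV.
Stage 2: overshoot 15 dB → 15/2.5 = 6 dB → -16 dBV.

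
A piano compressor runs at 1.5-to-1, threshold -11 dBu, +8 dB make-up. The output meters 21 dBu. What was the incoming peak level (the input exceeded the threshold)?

Remove make-up: 21 − 8 = 13 dBu.
That's 24 dB above the -11 dBu threshold.
Before 1.5:1 compression the overshoot was 24 × 1.5 = 36 dB, so input = -11 + 36 = 25 dBu.

25 dBu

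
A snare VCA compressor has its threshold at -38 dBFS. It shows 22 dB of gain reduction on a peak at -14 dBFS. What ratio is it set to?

Input overshoot = -14 − (-38) = 24 dB.
Output overshoot = 24 − 22 = 2 dB.
Ratio = input overshoot / output overshoot = 24 / 2 = 12.

12:1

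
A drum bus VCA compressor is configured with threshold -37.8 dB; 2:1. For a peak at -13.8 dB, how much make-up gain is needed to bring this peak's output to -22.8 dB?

Overshoot 24 dB → 24/2 = 12 dB after compression, so the compressed level is -37.8 + 12 = -25.8 dB.
Make-up = target − compressed = -22.8 − (-25.8) = 3 dB.

3 dB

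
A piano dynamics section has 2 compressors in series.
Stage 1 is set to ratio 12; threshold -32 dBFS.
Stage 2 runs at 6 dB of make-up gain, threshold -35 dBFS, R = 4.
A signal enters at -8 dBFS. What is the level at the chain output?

-27.75 dBFS

Stage 1: -8 dBFS is 24 dB over -32 dBFS; at 12:1 that becomes 2 dB over, giving -30 dBFS.
Stage 2: 5 dB above -35 dBFS, reduced 4:1 to 1.25 dB above → -33.75 dBFS; +6 dB make-up → -27.75 dBFS.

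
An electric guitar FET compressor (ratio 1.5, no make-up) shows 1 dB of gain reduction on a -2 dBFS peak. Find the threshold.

-5 dBFS

Gain reduction = -2 − (-3) = 1 dB; output overshoot = GR / (R − 1) = 1 / 0.5 = 2 dB.
Threshold = output − output overshoot = -3 − 2 = -5 dBFS.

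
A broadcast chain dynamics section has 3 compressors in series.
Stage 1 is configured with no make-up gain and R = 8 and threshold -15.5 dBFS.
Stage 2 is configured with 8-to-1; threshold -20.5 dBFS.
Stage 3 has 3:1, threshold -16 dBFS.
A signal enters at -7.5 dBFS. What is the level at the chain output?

Stage 1: 8 dB above -15.5 dBFS, reduced 8:1 to 1 dB above → -14.5 dBFS.
Stage 2: -14.5 dBFS is 6 dB over -20.5 dBFS; at 8:1 that becomes 0.75 dB over, giving -19.75 dBFS.
Stage 3: below threshold (-19.75 ≤ -16); passes unchanged; output -19.75 dBFS.

-19.75 dBFS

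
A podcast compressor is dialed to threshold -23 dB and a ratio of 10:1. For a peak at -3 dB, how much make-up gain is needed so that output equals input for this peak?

Overshoot 20 dB → 20/10 = 2 dB after compression, so the compressed level is -23 + 2 = -21 dB.
Make-up = target − compressed = -3 − (-21) = 18 dB.

18 dB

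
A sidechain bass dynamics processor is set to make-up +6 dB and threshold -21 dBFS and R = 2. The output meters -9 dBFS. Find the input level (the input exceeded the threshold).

Stripping the +6 dB make-up gives -15 dBFS at the gain stage.
The compressed level sits -15 − (-21) = 6 dB over threshold.
Undo the ratio: input overshoot = 6 × 2 = 12 dB, giving input = -9 dBFS.

-9 dBFS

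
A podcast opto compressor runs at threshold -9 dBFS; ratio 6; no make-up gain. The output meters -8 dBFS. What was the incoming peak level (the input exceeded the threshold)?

-3 dBFS

The compressed level sits -8 − (-9) = 1 dB over threshold.
Before 6:1 compression the overshoot was 1 × 6 = 6 dB, so input = -9 + 6 = -3 dBFS.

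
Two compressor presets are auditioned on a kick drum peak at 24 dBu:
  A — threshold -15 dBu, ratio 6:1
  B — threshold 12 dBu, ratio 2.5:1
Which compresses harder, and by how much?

A, by 25.3 dB

A: overshoot 39 dB → output overshoot 6.5 dB → GR 32.5 dB.
B: overshoot 12 dB → output overshoot 4.8 dB → GR 7.2 dB.
A reduces 25.3 dB more.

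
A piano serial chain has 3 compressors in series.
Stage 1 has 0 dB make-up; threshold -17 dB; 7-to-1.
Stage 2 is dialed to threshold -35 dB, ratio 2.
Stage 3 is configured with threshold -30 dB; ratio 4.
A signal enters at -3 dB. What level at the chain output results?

Stage 1: overshoot 14 dB → 14/7 = 2 dB → -15 dB.
Stage 2: 20 dB above -35 dB, reduced 2:1 to 10 dB above → -25 dB.
Stage 3: 5 dB above -30 dB, reduced 4:1 to 1.25 dB above → -28.75 dB.

-28.75 dB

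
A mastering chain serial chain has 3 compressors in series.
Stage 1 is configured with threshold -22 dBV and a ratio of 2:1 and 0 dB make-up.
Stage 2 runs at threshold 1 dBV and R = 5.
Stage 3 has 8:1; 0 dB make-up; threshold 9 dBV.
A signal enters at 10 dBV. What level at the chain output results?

-6 dBV

Stage 1: 32 dB above -22 dBV, reduced 2:1 to 16 dB above → -6 dBV.
Stage 2: below threshold (-6 ≤ 1); passes unchanged; output -6 dBV.
Stage 3: -6 dBV ≤ 9 dBV, so stage 3 doesn't engage; output -6 dBV.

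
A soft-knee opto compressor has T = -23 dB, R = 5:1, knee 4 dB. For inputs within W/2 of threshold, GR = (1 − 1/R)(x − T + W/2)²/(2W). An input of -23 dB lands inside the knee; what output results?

x − T + W/2 = -23 − (-23) + 2 = 2.
GR = (1 − 1/5) × 2² / 8 = 0.8 × 4 / 8 = 0.4 dB.
Output = -23 − 0.4 = -23.4 dB.

-23.4 dB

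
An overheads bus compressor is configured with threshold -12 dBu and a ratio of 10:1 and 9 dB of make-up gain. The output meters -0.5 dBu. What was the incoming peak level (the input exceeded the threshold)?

Stripping the +9 dB make-up gives -9.5 dBu at the gain stage.
Post-compression overshoot = -9.5 − (-12) = 2.5 dB.
Input overshoot = R × output overshoot = 25 dB → input = -12 + 25 = 13 dBu.

13 dBu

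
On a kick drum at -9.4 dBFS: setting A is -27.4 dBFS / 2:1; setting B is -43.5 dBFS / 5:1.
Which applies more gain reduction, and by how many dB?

B, by 18.28 dB

A: GR = 18 − 18/2 = 9 dB.
B: GR = 34.1 − 34.1/5 = 27.28 dB.
B reduces 18.28 dB more.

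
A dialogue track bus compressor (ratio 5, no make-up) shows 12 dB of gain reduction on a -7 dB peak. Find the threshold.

Input is 15 dB above T (since output overshoot × R = input overshoot: (-19 − T)·5 = -7 − T gives T = -22 dB).
Check: -22 + (-7 − (-22))/5 = -22 + 3 = -19 dB. ✓

-22 dB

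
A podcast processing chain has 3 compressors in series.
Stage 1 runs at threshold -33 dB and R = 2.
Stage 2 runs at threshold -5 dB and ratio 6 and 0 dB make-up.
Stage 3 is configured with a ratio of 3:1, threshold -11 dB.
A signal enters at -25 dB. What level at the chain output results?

Stage 1: overshoot 8 dB → 8/2 = 4 dB → -29 dB.
Stage 2: -29 dB is at or below the -5 dB threshold — no compression; output -29 dB.
Stage 3: -29 dB is at or below the -11 dB threshold — no compression; output -29 dB.

-29 dB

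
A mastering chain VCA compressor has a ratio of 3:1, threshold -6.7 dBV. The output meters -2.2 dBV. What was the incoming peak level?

That's 4.5 dB above the -6.7 dBV threshold.
Before 3:1 compression the overshoot was 4.5 × 3 = 13.5 dB, so input = -6.7 + 13.5 = 6.8 dBV.

6.8 dBV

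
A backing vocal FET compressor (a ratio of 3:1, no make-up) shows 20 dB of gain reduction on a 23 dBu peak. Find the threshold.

-7 dBu

Input is 30 dB above T (since output overshoot × R = input overshoot: (3 − T)·3 = 23 − T gives T = -7 dBu).
Check: -7 + (23 − (-7))/3 = -7 + 10 = 3 dBu. ✓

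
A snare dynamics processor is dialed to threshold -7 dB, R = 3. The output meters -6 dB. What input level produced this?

That's 1 dB above the -7 dB threshold.
Undo the ratio: input overshoot = 1 × 3 = 3 dB, giving input = -4 dB.

-4 dB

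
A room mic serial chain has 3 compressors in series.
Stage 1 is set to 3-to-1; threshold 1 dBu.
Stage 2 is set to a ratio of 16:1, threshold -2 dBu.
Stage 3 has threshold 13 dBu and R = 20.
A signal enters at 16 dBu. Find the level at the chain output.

-1.5 dBu

Stage 1: 15 dB above 1 dBu, reduced 3:1 to 5 dB above → 6 dBu.
Stage 2: 8 dB above -2 dBu, reduced 16:1 to 0.5 dB above → -1.5 dBu.
Stage 3: -1.5 dBu is at or below the 13 dBu threshold — no compression; output -1.5 dBu.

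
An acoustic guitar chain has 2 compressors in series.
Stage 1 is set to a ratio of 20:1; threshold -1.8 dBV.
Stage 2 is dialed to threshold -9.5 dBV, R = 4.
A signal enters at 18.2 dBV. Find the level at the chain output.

Stage 1: 20 dB above -1.8 dBV, reduced 20:1 to 1 dB above → -0.8 dBV.
Stage 2: -0.8 dBV is 8.7 dB over -9.5 dBV; at 4:1 that becomes 2.175 dB over, giving -7.325 dBV.

-7.325 dBV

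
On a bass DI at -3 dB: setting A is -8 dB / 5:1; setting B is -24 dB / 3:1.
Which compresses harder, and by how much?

A: GR = 5 − 5/5 = 4 dB.
B: GR = 21 − 21/3 = 14 dB.
B reduces 10 dB more.

B, by 10 dB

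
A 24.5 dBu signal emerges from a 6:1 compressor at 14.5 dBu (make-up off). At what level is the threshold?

Gain reduction = 24.5 − 14.5 = 10 dB; output overshoot = GR / (R − 1) = 10 / 5 = 2 dB.
Threshold = output − output overshoot = 14.5 − 2 = 12.5 dBu.

12.5 dBu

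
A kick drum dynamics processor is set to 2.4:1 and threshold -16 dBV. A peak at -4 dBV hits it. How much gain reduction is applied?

-4 dBV exceeds the threshold by 12 dB.
After 2.4:1 compression the overshoot becomes 12/2.4 = 5 dB.
Gain reduction = 12 − 5 = 7 dB.

7 dB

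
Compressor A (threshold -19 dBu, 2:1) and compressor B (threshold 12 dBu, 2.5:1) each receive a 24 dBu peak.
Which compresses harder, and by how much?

A, by 14.3 dB

A: overshoot 43 dB → output overshoot 21.5 dB → GR 21.5 dB.
B: overshoot 12 dB → output overshoot 4.8 dB → GR 7.2 dB.
A reduces 14.3 dB more.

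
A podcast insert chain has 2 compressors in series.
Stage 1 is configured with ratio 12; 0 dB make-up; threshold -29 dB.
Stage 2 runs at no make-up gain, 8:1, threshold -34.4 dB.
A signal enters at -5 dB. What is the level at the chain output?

-33.475 dB

Stage 1: overshoot 24 dB → 24/12 = 2 dB → -27 dB.
Stage 2: 7.4 dB above -34.4 dB, reduced 8:1 to 0.925 dB above → -33.475 dB.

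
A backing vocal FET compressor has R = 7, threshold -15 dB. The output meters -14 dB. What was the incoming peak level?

-8 dB

That's 1 dB above the -15 dB threshold.
Input overshoot = R × output overshoot = 7 dB → input = -15 + 7 = -8 dB.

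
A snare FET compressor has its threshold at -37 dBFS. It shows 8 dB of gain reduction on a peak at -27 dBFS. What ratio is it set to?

5:1

Input overshoot = -27 − (-37) = 10 dB.
Output overshoot = 10 − 8 = 2 dB.
Ratio = input overshoot / output overshoot = 10 / 2 = 5.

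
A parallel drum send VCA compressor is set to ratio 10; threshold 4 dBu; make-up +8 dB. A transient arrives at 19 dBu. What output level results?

19 dBu sits 15 dB over threshold.
At 10:1 the overshoot is divided by 10, leaving 1.5 dB above threshold.
Output = 4 + 1.5 = 5.5 dBu; make-up adds 8 dB, giving 13.5 dBu.

13.5 dBu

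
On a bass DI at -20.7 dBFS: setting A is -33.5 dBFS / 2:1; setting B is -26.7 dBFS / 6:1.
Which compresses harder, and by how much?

A, by 1.4 dB

A: overshoot 12.8 dB → output overshoot 6.4 dB → GR 6.4 dB.
B: overshoot 6 dB → output overshoot 1 dB → GR 5 dB.
A applies 1.4 dB more gain reduction.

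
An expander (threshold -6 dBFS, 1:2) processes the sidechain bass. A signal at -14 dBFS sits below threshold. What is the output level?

-22 dBFS

The input is 8 dB below the -6 dBFS threshold.
A 1:2 expander multiplies undershoot by 2: 8 × 2 = 16 dB below threshold.
Output = -6 − 16 = -22 dBFS.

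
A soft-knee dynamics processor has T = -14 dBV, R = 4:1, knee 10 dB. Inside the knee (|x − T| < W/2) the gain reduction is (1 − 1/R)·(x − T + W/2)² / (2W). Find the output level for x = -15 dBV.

-15.6 dBV

x − T + W/2 = -15 − (-14) + 5 = 4.
GR = (1 − 1/4) × 4² / 20 = 0.75 × 16 / 20 = 0.6 dB.
Output = -15 − 0.6 = -15.6 dBV.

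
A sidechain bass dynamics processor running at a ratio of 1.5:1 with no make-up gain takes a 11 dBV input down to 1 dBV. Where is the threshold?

Gain reduction = 11 − 1 = 10 dB; output overshoot = GR / (R − 1) = 10 / 0.5 = 20 dB.
Threshold = output − output overshoot = 1 − 20 = -19 dBV.

-19 dBV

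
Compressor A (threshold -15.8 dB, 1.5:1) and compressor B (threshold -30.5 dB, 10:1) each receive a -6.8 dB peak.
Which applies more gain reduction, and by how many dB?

B, by 18.33 dB

A: 9 dB over, compressed to 6 dB over, so 3 dB of GR.
B: 23.7 dB over, compressed to 2.37 dB over, so 21.33 dB of GR.
B reduces 18.33 dB more.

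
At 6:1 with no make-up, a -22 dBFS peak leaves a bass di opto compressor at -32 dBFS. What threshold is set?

-34 dBFS

Let T be the threshold. Output overshoot = (input overshoot)/R, so -32 − T = (-22 − T)/6.
6·(-32 − T) = -22 − T → 5·T = -192 − (-22) = -170.
T = -170/5 = -34 dBFS.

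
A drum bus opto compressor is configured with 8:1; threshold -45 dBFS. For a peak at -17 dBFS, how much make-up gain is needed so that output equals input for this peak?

24.5 dB

Overshoot 28 dB → 28/8 = 3.5 dB after compression, so the compressed level is -45 + 3.5 = -41.5 dBFS.
Make-up = target − compressed = -17 − (-41.5) = 24.5 dB.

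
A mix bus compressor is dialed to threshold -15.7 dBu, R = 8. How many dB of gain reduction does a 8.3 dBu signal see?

21 dB

8.3 dBu exceeds the threshold by 24 dB.
After 8:1 compression the overshoot becomes 24/8 = 3 dB.
So the signal is attenuated by 24 − 3 = 21 dB.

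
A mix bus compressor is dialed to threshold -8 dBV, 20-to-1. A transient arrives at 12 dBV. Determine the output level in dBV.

Overshoot: 12 − (-8) = 20 dB.
The 20 dB excess becomes 1 dB after 20:1 reduction.
So the level is -8 + 1 = -7 dBV.

-7 dBV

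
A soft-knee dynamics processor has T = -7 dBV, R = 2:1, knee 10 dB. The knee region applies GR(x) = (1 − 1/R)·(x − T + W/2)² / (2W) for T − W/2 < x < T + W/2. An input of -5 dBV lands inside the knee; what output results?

-6.225 dBV

x − T + W/2 = -5 − (-7) + 5 = 7.
GR = (1 − 1/2) × 7² / 20 = 0.5 × 49 / 20 = 1.225 dB.
Output = -5 − 1.225 = -6.225 dBV.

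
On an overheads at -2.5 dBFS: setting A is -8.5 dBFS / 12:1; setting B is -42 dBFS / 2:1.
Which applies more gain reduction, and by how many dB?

B, by 14.25 dB

A: overshoot 6 dB → output overshoot 0.5 dB → GR 5.5 dB.
B: overshoot 39.5 dB → output overshoot 19.75 dB → GR 19.75 dB.
B reduces 14.25 dB more.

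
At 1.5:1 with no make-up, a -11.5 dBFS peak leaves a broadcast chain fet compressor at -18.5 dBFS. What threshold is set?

-32.5 dBFS

Gain reduction = -11.5 − (-18.5) = 7 dB; output overshoot = GR / (R − 1) = 7 / 0.5 = 14 dB.
Threshold = output − output overshoot = -18.5 − 14 = -32.5 dBFS.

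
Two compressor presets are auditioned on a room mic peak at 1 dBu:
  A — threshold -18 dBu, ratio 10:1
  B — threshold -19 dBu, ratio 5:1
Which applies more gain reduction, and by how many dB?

A: 19 dB over, compressed to 1.9 dB over, so 17.1 dB of GR.
B: 20 dB over, compressed to 4 dB over, so 16 dB of GR.
Difference: 1.1 dB in favour of A.

A, by 1.1 dB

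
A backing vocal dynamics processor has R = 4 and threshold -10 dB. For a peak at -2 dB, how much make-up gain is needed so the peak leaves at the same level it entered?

Overshoot 8 dB → 8/4 = 2 dB after compression, so the compressed level is -10 + 2 = -8 dB.
Make-up = target − compressed = -2 − (-8) = 6 dB.

6 dB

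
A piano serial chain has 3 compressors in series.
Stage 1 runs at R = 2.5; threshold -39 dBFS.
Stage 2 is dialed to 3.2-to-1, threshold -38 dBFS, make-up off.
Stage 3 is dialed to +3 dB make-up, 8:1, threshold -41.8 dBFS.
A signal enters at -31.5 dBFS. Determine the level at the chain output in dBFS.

-38.246875 dBFS

Stage 1: 7.5 dB above -39 dBFS, reduced 2.5:1 to 3 dB above → -36 dBFS.
Stage 2: -36 dBFS is 2 dB over -38 dBFS; at 3.2:1 that becomes 0.625 dB over, giving -37.375 dBFS.
Stage 3: overshoot 4.425 dB → 4.425/8 = 0.553125 dB → -41.246875 dBFS; +3 dB make-up → -38.246875 dBFS.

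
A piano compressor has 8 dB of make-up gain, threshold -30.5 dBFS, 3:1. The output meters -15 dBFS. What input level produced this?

-8 dBFS

Stripping the +8 dB make-up gives -23 dBFS at the gain stage.
Post-compression overshoot = -23 − (-30.5) = 7.5 dB.
Before 3:1 compression the overshoot was 7.5 × 3 = 22.5 dB, so input = -30.5 + 22.5 = -8 dBFS.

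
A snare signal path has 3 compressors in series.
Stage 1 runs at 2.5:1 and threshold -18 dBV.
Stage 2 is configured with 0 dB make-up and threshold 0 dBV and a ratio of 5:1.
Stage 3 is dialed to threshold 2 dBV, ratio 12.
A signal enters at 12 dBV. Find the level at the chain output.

Stage 1: 12 dBV is 30 dB over -18 dBV; at 2.5:1 that becomes 12 dB over, giving -6 dBV.
Stage 2: -6 dBV is at or below the 0 dBV threshold — no compression; output -6 dBV.
Stage 3: below threshold (-6 ≤ 2); passes unchanged; output -6 dBV.

-6 dBV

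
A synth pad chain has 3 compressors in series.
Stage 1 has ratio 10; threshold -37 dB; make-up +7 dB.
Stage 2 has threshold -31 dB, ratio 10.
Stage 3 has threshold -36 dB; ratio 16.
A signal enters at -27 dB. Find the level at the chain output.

Stage 1: overshoot 10 dB → 10/10 = 1 dB → -36 dB; +7 dB make-up → -29 dB.
Stage 2: 2 dB above -31 dB, reduced 10:1 to 0.2 dB above → -30.8 dB.
Stage 3: -30.8 dB is 5.2 dB over -36 dB; at 16:1 that becomes 0.325 dB over, giving -35.675 dB.

-35.675 dB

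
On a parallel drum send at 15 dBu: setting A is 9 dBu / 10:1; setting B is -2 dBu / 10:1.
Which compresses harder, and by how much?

A: GR = 6 − 6/10 = 5.4 dB.
B: GR = 17 − 17/10 = 15.3 dB.
Difference: 9.9 dB in favour of B.

B, by 9.9 dB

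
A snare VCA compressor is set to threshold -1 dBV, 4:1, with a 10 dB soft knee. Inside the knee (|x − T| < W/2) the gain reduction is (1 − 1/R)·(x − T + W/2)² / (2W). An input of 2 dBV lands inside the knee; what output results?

-0.4 dBV

x − T + W/2 = 2 − (-1) + 5 = 8.
GR = (1 − 1/4) × 8² / 20 = 0.75 × 64 / 20 = 2.4 dB.
Output = 2 − 2.4 = -0.4 dBV.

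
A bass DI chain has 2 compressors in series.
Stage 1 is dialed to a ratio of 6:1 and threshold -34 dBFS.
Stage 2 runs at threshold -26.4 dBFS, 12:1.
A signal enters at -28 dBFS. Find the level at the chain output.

Stage 1: overshoot 6 dB → 6/6 = 1 dB → -33 dBFS.
Stage 2: below threshold (-33 ≤ -26.4); passes unchanged; output -33 dBFS.

-33 dBFS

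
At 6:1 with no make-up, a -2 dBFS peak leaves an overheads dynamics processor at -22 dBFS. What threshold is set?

-26 dBFS

Gain reduction = -2 − (-22) = 20 dB; output overshoot = GR / (R − 1) = 20 / 5 = 4 dB.
Threshold = output − output overshoot = -22 − 4 = -26 dBFS.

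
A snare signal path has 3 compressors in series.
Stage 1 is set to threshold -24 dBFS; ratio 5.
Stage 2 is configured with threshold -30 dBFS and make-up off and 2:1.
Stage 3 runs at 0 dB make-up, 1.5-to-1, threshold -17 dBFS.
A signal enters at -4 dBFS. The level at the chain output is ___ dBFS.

Stage 1: -4 dBFS is 20 dB over -24 dBFS; at 5:1 that becomes 4 dB over, giving -20 dBFS.
Stage 2: 10 dB above -30 dBFS, reduced 2:1 to 5 dB above → -25 dBFS.
Stage 3: -25 dBFS is at or below the -17 dBFS threshold — no compression; output -25 dBFS.

-25 dBFS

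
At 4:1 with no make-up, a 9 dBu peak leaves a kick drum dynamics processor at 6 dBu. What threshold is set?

5 dBu

Gain reduction = 9 − 6 = 3 dB; output overshoot = GR / (R − 1) = 3 / 3 = 1 dB.
Threshold = output − output overshoot = 6 − 1 = 5 dBu.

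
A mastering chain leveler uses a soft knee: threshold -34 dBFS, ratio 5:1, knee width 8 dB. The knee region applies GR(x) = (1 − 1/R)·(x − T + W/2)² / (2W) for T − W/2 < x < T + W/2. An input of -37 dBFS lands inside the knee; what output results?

x − T + W/2 = -37 − (-34) + 4 = 1.
GR = (1 − 1/5) × 1² / 16 = 0.8 × 1 / 16 = 0.05 dB.
Output = -37 − 0.05 = -37.05 dBFS.

-37.05 dBFS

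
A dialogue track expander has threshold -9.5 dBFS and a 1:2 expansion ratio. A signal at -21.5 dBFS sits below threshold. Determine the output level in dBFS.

-33.5 dBFS

The input is 12 dB below the -9.5 dBFS threshold.
A 1:2 expander multiplies undershoot by 2: 12 × 2 = 24 dB below threshold.
Output = -9.5 − 24 = -33.5 dBFS.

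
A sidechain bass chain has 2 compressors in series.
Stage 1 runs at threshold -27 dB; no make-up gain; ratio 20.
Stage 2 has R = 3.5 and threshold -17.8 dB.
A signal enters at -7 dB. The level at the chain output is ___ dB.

-26 dB

Stage 1: 20 dB above -27 dB, reduced 20:1 to 1 dB above → -26 dB.
Stage 2: below threshold (-26 ≤ -17.8); passes unchanged; output -26 dB.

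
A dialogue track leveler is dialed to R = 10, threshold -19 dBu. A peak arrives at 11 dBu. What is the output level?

-16 dBu

The input is 30 dB above the -19 dBu threshold.
The 30 dB excess becomes 3 dB after 10:1 reduction.
So the level is -19 + 3 = -16 dBu.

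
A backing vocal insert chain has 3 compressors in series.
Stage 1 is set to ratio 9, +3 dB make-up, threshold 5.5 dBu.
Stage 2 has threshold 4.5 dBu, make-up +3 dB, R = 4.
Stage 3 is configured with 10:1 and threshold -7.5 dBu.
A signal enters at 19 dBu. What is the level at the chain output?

Stage 1: overshoot 13.5 dB → 13.5/9 = 1.5 dB → 7 dBu; +3 dB make-up → 10 dBu.
Stage 2: overshoot 5.5 dB → 5.5/4 = 1.375 dB → 5.875 dBu; +3 dB make-up → 8.875 dBu.
Stage 3: 16.375 dB above -7.5 dBu, reduced 10:1 to 1.6375 dB above → -5.8625 dBu.

-5.8625 dBu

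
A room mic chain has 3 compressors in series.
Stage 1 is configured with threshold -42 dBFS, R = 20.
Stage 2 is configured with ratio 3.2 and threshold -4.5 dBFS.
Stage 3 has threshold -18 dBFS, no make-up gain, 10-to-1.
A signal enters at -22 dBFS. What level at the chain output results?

Stage 1: overshoot 20 dB → 20/20 = 1 dB → -41 dBFS.
Stage 2: -41 dBFS is at or below the -4.5 dBFS threshold — no compression; output -41 dBFS.
Stage 3: below threshold (-41 ≤ -18); passes unchanged; output -41 dBFS.

-41 dBFS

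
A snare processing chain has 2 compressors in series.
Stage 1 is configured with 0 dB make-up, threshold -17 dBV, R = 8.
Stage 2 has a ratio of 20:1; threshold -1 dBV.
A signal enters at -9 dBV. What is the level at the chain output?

Stage 1: -9 dBV is 8 dB over -17 dBV; at 8:1 that becomes 1 dB over, giving -16 dBV.
Stage 2: -16 dBV is at or below the -1 dBV threshold — no compression; output -16 dBV.

-16 dBV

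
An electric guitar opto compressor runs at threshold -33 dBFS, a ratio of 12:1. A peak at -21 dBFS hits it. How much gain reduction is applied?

-21 dBFS exceeds the threshold by 12 dB.
A 12:1 ratio leaves 1 dB of that excess.
GR = overshoot in − overshoot out = 12 − 1 = 11 dB.

11 dB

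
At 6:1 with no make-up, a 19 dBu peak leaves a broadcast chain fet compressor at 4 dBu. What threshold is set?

Gain reduction = 19 − 4 = 15 dB; output overshoot = GR / (R − 1) = 15 / 5 = 3 dB.
Threshold = output − output overshoot = 4 − 3 = 1 dBu.

1 dBu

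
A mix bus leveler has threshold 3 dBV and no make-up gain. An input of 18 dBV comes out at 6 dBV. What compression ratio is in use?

5:1

Input overshoot = 18 − 3 = 15 dB; output overshoot = 6 − 3 = 3 dB.
Ratio = 15 / 3 = 5.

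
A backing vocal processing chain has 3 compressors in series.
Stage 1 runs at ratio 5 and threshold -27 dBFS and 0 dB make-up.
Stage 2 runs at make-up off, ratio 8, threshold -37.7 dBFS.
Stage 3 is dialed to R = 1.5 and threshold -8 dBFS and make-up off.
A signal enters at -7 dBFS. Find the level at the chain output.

-35.8625 dBFS

Stage 1: overshoot 20 dB → 20/5 = 4 dB → -23 dBFS.
Stage 2: overshoot 14.7 dB → 14.7/8 = 1.8375 dB → -35.8625 dBFS.
Stage 3: -35.8625 dBFS ≤ -8 dBFS, so stage 3 doesn't engage; output -35.8625 dBFS.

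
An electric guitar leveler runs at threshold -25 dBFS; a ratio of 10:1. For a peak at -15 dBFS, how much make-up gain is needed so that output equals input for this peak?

The peak compresses to -25 + 10/10 = -24 dBFS.
To reach -15 dBFS requires -15 − (-24) = 9 dB of make-up.

9 dB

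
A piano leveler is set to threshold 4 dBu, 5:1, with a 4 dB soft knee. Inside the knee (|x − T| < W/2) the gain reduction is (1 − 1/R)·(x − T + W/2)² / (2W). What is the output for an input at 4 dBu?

x − T + W/2 = 4 − 4 + 2 = 2.
GR = (1 − 1/5) × 2² / 8 = 0.8 × 4 / 8 = 0.4 dB.
Output = 4 − 0.4 = 3.6 dBu.

3.6 dBu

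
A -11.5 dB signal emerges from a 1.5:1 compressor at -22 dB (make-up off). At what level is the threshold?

-43 dB

Input is 31.5 dB above T (since output overshoot × R = input overshoot: (-22 − T)·1.5 = -11.5 − T gives T = -43 dB).
Check: -43 + (-11.5 − (-43))/1.5 = -43 + 21 = -22 dB. ✓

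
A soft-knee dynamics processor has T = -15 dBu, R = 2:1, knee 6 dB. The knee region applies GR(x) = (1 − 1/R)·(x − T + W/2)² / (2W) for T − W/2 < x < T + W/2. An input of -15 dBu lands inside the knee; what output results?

-15.375 dBu

x − T + W/2 = -15 − (-15) + 3 = 3.
GR = (1 − 1/2) × 3² / 12 = 0.5 × 9 / 12 = 0.375 dB.
Output = -15 − 0.375 = -15.375 dBu.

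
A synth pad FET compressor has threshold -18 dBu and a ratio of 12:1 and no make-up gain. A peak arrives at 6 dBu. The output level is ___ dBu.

-16 dBu

Overshoot: 6 − (-18) = 24 dB.
At 12:1 the overshoot is divided by 12, leaving 2 dB above threshold.
That puts the output at -16 dBu.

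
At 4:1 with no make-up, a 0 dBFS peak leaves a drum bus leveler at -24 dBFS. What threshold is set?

Input is 32 dB above T (since output overshoot × R = input overshoot: (-24 − T)·4 = 0 − T gives T = -32 dBFS).
Check: -32 + (0 − (-32))/4 = -32 + 8 = -24 dBFS. ✓

-32 dBFS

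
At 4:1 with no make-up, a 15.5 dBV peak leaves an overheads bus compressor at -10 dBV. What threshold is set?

-18.5 dBV

Let T be the threshold. Output overshoot = (input overshoot)/R, so -10 − T = (15.5 − T)/4.
4·(-10 − T) = 15.5 − T → 3·T = -40 − 15.5 = -55.5.
T = -55.5/3 = -18.5 dBV.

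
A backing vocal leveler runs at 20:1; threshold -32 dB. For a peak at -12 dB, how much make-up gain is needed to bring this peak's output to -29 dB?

Without make-up, output = threshold + overshoot/20 = -32 + 1 = -31 dB.
Gap to target: 2 dB.

2 dB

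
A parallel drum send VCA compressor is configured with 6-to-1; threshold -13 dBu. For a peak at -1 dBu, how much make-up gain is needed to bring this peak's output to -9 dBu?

2 dB

Overshoot 12 dB → 12/6 = 2 dB after compression, so the compressed level is -13 + 2 = -11 dBu.
Make-up = target − compressed = -9 − (-11) = 2 dB.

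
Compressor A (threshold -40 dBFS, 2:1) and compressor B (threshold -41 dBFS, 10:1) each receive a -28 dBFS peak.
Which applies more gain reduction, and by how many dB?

B, by 5.7 dB

A: overshoot 12 dB → output overshoot 6 dB → GR 6 dB.
B: overshoot 13 dB → output overshoot 1.3 dB → GR 11.7 dB.
B applies 5.7 dB more gain reduction.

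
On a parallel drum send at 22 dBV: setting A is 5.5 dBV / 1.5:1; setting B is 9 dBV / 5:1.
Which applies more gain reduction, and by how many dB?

B, by 4.9 dB

A: overshoot 16.5 dB → output overshoot 11 dB → GR 5.5 dB.
B: overshoot 13 dB → output overshoot 2.6 dB → GR 10.4 dB.
B applies 4.9 dB more gain reduction.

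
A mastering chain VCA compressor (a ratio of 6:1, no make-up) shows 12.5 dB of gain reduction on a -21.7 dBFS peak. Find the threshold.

Let T be the threshold. Output overshoot = (input overshoot)/R, so -34.2 − T = (-21.7 − T)/6.
6·(-34.2 − T) = -21.7 − T → 5·T = -205.2 − (-21.7) = -183.5.
T = -183.5/5 = -36.7 dBFS.

-36.7 dBFS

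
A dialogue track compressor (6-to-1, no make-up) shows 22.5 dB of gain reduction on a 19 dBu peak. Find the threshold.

-8 dBu

Gain reduction = 19 − (-3.5) = 22.5 dB; output overshoot = GR / (R − 1) = 22.5 / 5 = 4.5 dB.
Threshold = output − output overshoot = -3.5 − 4.5 = -8 dBu.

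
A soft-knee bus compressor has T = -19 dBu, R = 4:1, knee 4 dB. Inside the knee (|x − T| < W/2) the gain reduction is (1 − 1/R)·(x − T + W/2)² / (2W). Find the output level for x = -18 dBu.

-18.84375 dBu

x − T + W/2 = -18 − (-19) + 2 = 3.
GR = (1 − 1/4) × 3² / 8 = 0.75 × 9 / 8 = 0.84375 dB.
Output = -18 − 0.84375 = -18.84375 dBu.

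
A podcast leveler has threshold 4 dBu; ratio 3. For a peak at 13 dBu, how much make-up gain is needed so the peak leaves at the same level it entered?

6 dB

The peak compresses to 4 + 9/3 = 7 dBu.
To reach 13 dBu requires 13 − 7 = 6 dB of make-up.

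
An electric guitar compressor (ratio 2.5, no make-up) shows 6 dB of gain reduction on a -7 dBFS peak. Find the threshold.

-17 dBFS

Input is 10 dB above T (since output overshoot × R = input overshoot: (-13 − T)·2.5 = -7 − T gives T = -17 dBFS).
Check: -17 + (-7 − (-17))/2.5 = -17 + 4 = -13 dBFS. ✓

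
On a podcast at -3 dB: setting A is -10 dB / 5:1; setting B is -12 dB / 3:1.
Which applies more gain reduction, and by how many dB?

A: overshoot 7 dB → output overshoot 1.4 dB → GR 5.6 dB.
B: overshoot 9 dB → output overshoot 3 dB → GR 6 dB.
B reduces 0.4 dB more.

B, by 0.4 dB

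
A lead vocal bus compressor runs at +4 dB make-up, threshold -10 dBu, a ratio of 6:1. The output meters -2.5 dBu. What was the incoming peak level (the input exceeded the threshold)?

11 dBu

Before make-up, the level was -2.5 − 4 = -6.5 dBu.
Post-compression overshoot = -6.5 − (-10) = 3.5 dB.
Before 6:1 compression the overshoot was 3.5 × 6 = 21 dB, so input = -10 + 21 = 11 dBu.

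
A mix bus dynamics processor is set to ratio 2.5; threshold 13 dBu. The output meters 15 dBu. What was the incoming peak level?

That's 2 dB above the 13 dBu threshold.
Input overshoot = R × output overshoot = 5 dB → input = 13 + 5 = 18 dBu.

18 dBu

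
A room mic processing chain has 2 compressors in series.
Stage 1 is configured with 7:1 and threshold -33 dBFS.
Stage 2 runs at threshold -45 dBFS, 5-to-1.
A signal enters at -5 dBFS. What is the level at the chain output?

-41.8 dBFS

Stage 1: -5 dBFS is 28 dB over -33 dBFS; at 7:1 that becomes 4 dB over, giving -29 dBFS.
Stage 2: overshoot 16 dB → 16/5 = 3.2 dB → -41.8 dBFS.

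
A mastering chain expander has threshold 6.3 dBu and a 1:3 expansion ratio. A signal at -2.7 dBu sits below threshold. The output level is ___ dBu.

-20.7 dBu

Below threshold, a 1:3 expander applies gain = (3−1)×(T − x) of attenuation.
(3−1) × 9 = 18 dB, so output = -2.7 − 18 = -20.7 dBu.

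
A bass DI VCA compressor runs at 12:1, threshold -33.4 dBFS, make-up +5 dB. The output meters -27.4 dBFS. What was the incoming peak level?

-21.4 dBFS

Stripping the +5 dB make-up gives -32.4 dBFS at the gain stage.
That's 1 dB above the -33.4 dBFS threshold.
Input overshoot = R × output overshoot = 12 dB → input = -33.4 + 12 = -21.4 dBFS.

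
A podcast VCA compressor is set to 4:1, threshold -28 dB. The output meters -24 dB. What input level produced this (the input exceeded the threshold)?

-12 dB

That's 4 dB above the -28 dB threshold.
Undo the ratio: input overshoot = 4 × 4 = 16 dB, giving input = -12 dB.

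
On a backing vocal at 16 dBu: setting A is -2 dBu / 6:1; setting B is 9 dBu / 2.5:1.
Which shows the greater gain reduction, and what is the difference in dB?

A: 18 dB over, compressed to 3 dB over, so 15 dB of GR.
B: 7 dB over, compressed to 2.8 dB over, so 4.2 dB of GR.
Difference: 10.8 dB in favour of A.

A, by 10.8 dB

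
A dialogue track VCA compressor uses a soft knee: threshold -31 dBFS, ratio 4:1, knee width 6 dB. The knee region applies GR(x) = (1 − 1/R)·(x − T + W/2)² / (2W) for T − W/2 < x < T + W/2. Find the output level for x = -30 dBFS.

x − T + W/2 = -30 − (-31) + 3 = 4.
GR = (1 − 1/4) × 4² / 12 = 0.75 × 16 / 12 = 1 dB.
Output = -30 − 1 = -31 dBFS.

-31 dBFS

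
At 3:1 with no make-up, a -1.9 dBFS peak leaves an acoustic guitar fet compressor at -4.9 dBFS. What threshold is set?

-6.4 dBFS

Gain reduction = -1.9 − (-4.9) = 3 dB; output overshoot = GR / (R − 1) = 3 / 2 = 1.5 dB.
Threshold = output − output overshoot = -4.9 − 1.5 = -6.4 dBFS.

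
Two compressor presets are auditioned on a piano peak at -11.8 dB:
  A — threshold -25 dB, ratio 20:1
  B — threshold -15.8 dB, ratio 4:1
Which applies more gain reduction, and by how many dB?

A, by 9.54 dB

A: 13.2 dB over, compressed to 0.66 dB over, so 12.54 dB of GR.
B: 4 dB over, compressed to 1 dB over, so 3 dB of GR.
A applies 9.54 dB more gain reduction.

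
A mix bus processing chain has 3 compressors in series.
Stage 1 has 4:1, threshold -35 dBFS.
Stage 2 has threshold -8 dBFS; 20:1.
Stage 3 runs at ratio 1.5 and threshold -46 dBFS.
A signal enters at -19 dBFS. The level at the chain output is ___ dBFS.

Stage 1: 16 dB above -35 dBFS, reduced 4:1 to 4 dB above → -31 dBFS.
Stage 2: -31 dBFS is at or below the -8 dBFS threshold — no compression; output -31 dBFS.
Stage 3: overshoot 15 dB → 15/1.5 = 10 dB → -36 dBFS.

-36 dBFS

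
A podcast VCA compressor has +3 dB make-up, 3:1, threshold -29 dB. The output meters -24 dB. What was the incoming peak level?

Stripping the +3 dB make-up gives -27 dB at the gain stage.
That's 2 dB above the -29 dB threshold.
Undo the ratio: input overshoot = 2 × 3 = 6 dB, giving input = -23 dB.

-23 dB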